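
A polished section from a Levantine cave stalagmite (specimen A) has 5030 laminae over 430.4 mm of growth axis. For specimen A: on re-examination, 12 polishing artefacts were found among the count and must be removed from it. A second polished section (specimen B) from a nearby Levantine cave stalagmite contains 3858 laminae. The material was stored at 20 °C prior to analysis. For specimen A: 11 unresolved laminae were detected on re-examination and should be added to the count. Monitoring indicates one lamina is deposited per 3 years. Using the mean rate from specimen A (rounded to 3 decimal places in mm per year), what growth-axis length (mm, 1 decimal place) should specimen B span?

335.6 mm

Specimen A: true lamina count = 5030 − 12 + 11 = 5029.
Specimen A: at 3 years per lamina, 5029 × 3 = 15087 years.
A: 430.4 mm over 15087 years gives 430.4 / 15087 ≈ 0.029 mm/yr.
Specimen B: at 3 years per lamina, 3858 × 3 = 11574 years. Length of B = 0.029 × 11574 = 335.6 mm.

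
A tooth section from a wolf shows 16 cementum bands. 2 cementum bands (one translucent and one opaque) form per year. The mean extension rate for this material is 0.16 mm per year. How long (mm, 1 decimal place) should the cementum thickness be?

1.3 mm

With 2 cementum bands per year, 16 / 2 = 8 years.
Predicted length = 0.16 mm/year × 8 years = 1.3 mm.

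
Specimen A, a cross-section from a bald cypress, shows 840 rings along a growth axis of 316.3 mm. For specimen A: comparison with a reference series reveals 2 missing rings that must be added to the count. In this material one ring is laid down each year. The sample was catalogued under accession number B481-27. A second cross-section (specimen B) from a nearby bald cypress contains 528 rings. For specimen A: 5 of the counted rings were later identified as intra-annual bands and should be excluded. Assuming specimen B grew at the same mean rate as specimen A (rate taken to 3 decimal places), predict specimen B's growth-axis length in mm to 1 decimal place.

199.6 mm

Specimen A: after corrections the count is 840 − 5 + 2 = 837 rings.
A: 316.3 mm over 837 years gives 316.3 / 837 ≈ 0.378 mm per year.
For B, 0.378 mm/year × 528 years = 199.6 mm.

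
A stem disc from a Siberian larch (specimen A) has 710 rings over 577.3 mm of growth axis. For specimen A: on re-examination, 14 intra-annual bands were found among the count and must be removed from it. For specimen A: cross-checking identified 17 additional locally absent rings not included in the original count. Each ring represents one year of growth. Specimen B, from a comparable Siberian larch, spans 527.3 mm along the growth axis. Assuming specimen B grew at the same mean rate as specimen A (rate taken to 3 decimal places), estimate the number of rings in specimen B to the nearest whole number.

Specimen A: correcting the raw count gives 710 − 14 + 17 = 713 true rings.
A: Extension rate ≈ 577.3 / 713 = 0.810 mm/yr.
Specimen B: 527.3 mm / 0.810 mm per year = 650.99 years ≈ 651 rings.

651 rings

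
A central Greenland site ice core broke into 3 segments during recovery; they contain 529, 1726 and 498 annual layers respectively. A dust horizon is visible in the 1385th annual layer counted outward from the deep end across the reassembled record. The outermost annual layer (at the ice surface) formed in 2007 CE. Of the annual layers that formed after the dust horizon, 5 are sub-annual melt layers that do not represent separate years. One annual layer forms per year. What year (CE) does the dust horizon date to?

644 CE

Total annual layers = 529 + 1726 + 498 = 2753.
The dust horizon sits at annual layer 1385 from the deep end, so 2753 − 1385 = 1368 annual layers formed after it.
1368 − 5 false = 1363 true annual layers after the dust horizon.
2007 − 1363 = 644 CE.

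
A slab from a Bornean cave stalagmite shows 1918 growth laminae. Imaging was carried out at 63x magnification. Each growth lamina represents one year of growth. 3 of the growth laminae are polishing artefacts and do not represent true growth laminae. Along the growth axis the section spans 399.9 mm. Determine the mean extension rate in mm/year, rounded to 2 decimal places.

Correcting the raw count gives 1918 − 3 = 1915 true growth laminae.
Mean rate = 399.9 mm / 1915 years ≈ 0.21 mm/year.

0.21 mm/year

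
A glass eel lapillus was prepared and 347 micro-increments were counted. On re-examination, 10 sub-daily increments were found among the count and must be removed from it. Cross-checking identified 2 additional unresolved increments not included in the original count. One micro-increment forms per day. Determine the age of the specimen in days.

339 d

Correcting the raw count gives 347 − 10 + 2 = 339 true micro-increments.
With a one-to-one micro-increment periodicity this is 339 days.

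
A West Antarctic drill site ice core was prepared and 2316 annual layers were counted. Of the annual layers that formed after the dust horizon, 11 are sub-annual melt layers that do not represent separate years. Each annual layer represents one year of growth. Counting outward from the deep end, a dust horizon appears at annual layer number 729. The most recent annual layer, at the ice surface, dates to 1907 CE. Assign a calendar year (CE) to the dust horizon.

331 CE

2316 − 729 = 1587 annual layers lie beyond the dust horizon toward the ice surface.
1587 − 11 false = 1576 true annual layers after the dust horizon.
1907 − 1576 = 331 CE.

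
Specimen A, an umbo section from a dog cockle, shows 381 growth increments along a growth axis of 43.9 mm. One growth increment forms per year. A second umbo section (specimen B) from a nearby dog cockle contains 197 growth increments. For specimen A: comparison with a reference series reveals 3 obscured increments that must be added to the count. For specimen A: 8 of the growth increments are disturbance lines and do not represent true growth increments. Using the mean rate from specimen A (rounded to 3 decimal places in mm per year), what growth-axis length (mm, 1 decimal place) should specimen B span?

23.0 mm

Specimen A: after corrections the count is 381 − 8 + 3 = 376 growth increments.
A: 43.9 mm over 376 years gives 43.9 / 376 ≈ 0.117 mm/yr.
Length of B = 0.117 × 197 = 23.0 mm.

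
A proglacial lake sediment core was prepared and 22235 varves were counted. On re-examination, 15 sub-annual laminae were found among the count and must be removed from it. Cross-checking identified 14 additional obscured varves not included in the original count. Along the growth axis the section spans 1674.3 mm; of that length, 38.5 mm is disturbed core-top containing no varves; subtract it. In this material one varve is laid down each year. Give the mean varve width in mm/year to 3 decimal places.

Correcting the raw count gives 22235 − 15 + 14 = 22234 true varves.
Removing the 38.5 mm offcut leaves 1674.3 − 38.5 = 1635.8 mm.
Mean rate = 1635.8 mm / 22234 years ≈ 0.074 mm/year.

0.074 mm/year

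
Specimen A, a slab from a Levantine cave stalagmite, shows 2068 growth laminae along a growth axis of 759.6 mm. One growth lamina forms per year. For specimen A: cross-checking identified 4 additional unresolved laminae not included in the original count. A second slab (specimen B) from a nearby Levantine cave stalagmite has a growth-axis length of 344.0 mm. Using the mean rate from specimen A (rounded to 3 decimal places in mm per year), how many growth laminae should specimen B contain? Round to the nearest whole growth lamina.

937 growth laminae

Specimen A: adjusted count: 2068 + 4 = 2072 growth laminae.
A: Mean rate = 759.6 mm / 2072 years ≈ 0.367 mm/yr.
B spans 344.0 / 0.367 = 937.33 years ≈ 937 growth laminae.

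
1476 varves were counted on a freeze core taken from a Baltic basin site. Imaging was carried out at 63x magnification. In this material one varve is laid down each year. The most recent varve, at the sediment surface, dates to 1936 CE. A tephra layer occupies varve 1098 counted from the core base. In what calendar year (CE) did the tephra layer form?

The tephra layer sits at varve 1098 from the core base, so 1476 − 1098 = 378 varves formed after it.
The varve at the sediment surface is 1936 CE, so the tephra layer dates to 1936 − 378 = 1558 CE.

1558 CE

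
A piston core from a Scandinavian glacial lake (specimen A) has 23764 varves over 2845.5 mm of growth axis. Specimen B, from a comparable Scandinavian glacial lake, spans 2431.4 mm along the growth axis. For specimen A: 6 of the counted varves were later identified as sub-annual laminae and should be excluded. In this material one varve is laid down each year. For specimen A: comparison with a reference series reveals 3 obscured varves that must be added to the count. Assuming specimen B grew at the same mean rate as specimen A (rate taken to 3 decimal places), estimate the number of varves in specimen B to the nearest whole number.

Specimen A: correcting the raw count gives 23764 − 6 + 3 = 23761 true varves.
A: Mean rate = 2845.5 mm / 23761 years ≈ 0.120 mm/year.
For B, 2431.4 / 0.120 = 20261.67 years ≈ 20262 varves.

20262 varves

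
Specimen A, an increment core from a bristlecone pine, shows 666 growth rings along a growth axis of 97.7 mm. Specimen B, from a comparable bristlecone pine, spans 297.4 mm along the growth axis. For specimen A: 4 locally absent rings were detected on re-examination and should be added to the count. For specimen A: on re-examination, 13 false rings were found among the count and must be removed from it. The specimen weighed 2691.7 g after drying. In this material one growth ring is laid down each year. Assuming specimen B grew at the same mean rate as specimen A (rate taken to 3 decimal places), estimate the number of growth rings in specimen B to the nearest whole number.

Specimen A: true growth ring count = 666 − 13 + 4 = 657.
A: Mean rate = 97.7 mm / 657 years ≈ 0.149 mm/yr.
For B, 297.4 / 0.149 = 1995.97 years ≈ 1996 growth rings.

1996 growth rings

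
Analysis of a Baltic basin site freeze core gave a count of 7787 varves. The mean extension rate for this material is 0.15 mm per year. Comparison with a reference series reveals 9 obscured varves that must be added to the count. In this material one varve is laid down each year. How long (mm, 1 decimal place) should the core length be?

1169.4 mm

Adjusted count: 7787 + 9 = 7796 varves.
Length ≈ 0.15 × 7796 = 1169.4 mm.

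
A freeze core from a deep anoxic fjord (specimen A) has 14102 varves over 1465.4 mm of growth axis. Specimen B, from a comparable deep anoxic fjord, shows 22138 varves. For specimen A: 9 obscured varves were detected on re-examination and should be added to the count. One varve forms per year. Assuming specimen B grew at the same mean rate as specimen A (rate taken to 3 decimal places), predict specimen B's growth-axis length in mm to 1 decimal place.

Specimen A: true varve count = 14102 + 9 = 14111.
A: Extension rate ≈ 1465.4 / 14111 = 0.104 mm/yr.
For B, 0.104 mm/year × 22138 years = 2302.4 mm.

2302.4 mm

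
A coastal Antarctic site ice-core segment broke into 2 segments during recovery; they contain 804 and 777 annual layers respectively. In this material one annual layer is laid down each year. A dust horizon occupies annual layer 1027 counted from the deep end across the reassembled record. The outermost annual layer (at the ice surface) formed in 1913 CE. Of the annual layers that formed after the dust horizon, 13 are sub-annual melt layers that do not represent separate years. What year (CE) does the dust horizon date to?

Total annual layers = 804 + 777 = 1581.
Between annual layer 1027 and the ice surface there are 1581 − 1027 = 554 annual layers.
554 − 13 false = 541 true annual layers after the dust horizon.
1913 − 541 = 1372 CE.

1372 CE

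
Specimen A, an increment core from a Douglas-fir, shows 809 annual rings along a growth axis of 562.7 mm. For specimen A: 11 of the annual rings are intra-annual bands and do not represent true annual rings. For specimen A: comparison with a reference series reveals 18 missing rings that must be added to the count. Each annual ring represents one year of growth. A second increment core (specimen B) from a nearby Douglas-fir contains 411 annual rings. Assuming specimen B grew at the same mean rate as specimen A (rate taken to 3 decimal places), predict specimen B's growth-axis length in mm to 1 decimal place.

Specimen A: correcting the raw count gives 809 − 11 + 18 = 816 true annual rings.
A: Extension rate ≈ 562.7 / 816 = 0.690 mm per year.
B's length ≈ 0.690 × 411 = 283.6 mm.

283.6 mm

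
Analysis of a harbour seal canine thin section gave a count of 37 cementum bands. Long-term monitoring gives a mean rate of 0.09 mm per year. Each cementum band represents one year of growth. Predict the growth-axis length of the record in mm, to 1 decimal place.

The record spans 37 years at 0.09 mm per year.
Predicted length = 0.09 mm/year × 37 years = 3.3 mm.

3.3 mm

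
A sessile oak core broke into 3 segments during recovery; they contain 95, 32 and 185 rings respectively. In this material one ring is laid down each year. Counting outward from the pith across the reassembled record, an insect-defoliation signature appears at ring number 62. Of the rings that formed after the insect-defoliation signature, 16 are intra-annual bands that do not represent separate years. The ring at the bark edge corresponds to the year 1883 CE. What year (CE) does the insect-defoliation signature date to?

1649 CE

Total rings = 95 + 32 + 185 = 312.
The insect-defoliation signature sits at ring 62 from the pith, so 312 − 62 = 250 rings formed after it.
Removing the 16 false rings leaves 250 − 16 = 234 true rings beyond the insect-defoliation signature.
The ring at the bark edge is 1883 CE, so the insect-defoliation signature dates to 1883 − 234 = 1649 CE.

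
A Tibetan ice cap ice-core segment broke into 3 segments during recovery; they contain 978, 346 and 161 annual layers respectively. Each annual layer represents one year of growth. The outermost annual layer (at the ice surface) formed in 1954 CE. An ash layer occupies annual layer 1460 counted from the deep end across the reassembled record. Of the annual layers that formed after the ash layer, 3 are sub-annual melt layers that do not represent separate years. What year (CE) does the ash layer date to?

Total annual layers = 978 + 346 + 161 = 1485.
The ash layer sits at annual layer 1460 from the deep end, so 1485 − 1460 = 25 annual layers formed after it.
Removing the 3 false annual layers leaves 25 − 3 = 22 true annual layers beyond the ash layer.
The annual layer at the ice surface is 1954 CE, so the ash layer dates to 1954 − 22 = 1932 CE.

1932 CE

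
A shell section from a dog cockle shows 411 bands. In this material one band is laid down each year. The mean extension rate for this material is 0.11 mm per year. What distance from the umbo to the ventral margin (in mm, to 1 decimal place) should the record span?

45.2 mm

The record spans 411 years at 0.11 mm per year.
Predicted length = 0.11 mm/year × 411 years = 45.2 mm.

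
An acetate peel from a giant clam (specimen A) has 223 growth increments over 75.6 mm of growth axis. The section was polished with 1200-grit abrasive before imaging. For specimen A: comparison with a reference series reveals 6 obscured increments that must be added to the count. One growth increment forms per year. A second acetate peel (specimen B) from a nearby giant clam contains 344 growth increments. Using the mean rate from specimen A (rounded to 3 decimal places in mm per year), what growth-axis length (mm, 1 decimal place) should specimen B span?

113.5 mm

Specimen A: after corrections the count is 223 + 6 = 229 growth increments.
A: Extension rate ≈ 75.6 / 229 = 0.330 mm/yr.
For B, 0.330 mm/year × 344 years = 113.5 mm.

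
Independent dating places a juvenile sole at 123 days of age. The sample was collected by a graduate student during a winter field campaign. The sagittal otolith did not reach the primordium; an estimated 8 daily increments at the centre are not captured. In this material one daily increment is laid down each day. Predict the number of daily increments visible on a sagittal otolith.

Expected daily increments over 123 days: 123.
Subtracting the 8 daily increments not captured gives 123 − 8 = 115 daily increments in the record.

115 daily increments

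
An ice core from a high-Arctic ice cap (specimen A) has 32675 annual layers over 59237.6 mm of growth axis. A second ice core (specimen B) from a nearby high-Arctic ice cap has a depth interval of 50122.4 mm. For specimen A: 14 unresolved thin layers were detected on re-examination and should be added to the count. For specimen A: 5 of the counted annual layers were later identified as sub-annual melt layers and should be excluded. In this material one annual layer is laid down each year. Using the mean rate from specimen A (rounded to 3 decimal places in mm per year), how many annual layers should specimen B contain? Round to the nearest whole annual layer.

27661 annual layers

Specimen A: correcting the raw count gives 32675 − 5 + 14 = 32684 true annual layers.
A: 59237.6 mm over 32684 years gives 59237.6 / 32684 ≈ 1.812 mm/yr.
B spans 50122.4 / 1.812 = 27661.37 years ≈ 27661 annual layers.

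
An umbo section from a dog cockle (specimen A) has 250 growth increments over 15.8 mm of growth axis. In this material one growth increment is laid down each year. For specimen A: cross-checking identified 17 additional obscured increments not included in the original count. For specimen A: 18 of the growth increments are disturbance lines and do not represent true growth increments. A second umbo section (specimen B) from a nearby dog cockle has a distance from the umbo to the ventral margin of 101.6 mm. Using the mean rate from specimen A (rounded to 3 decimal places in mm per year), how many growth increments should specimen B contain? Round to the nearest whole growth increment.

Specimen A: correcting the raw count gives 250 − 18 + 17 = 249 true growth increments.
A: Extension rate ≈ 15.8 / 249 = 0.063 mm/yr.
Specimen B: 101.6 mm / 0.063 mm per year = 1612.70 years ≈ 1613 growth increments.

1613 growth increments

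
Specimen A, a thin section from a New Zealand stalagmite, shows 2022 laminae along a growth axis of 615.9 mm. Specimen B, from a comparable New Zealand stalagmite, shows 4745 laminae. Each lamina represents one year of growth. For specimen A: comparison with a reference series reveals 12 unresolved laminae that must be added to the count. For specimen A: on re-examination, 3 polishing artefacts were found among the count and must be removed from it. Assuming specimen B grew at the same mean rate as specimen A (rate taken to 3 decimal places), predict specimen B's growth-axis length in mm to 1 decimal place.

1437.7 mm

Specimen A: adjusted count: 2022 − 3 + 12 = 2031 laminae.
A: Mean rate = 615.9 mm / 2031 years ≈ 0.303 mm/yr.
Length of B = 0.303 × 4745 = 1437.7 mm.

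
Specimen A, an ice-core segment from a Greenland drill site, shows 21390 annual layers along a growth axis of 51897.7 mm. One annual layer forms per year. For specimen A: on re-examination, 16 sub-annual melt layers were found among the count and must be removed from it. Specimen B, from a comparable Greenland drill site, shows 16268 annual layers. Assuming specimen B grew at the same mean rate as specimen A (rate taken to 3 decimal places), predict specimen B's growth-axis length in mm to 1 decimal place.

39498.7 mm

Specimen A: true annual layer count = 21390 − 16 = 21374.
A: Mean rate = 51897.7 mm / 21374 years ≈ 2.428 mm per year.
For B, 2.428 mm/year × 16268 years = 39498.7 mm.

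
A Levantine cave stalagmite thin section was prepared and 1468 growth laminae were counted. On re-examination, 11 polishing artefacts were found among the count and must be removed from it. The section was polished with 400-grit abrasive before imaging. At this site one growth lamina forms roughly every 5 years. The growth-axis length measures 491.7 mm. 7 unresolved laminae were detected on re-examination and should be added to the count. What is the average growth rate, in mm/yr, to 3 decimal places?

After corrections the count is 1468 − 11 + 7 = 1464 growth laminae.
Multiplying by 5 years per growth lamina: 1464 × 5 = 7320 years.
Extension rate ≈ 491.7 / 7320 = 0.067 mm/yr.

0.067 mm/yr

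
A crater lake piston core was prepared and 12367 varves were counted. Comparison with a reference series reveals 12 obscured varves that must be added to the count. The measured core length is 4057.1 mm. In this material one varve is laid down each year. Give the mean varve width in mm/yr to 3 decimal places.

True varve count = 12367 + 12 = 12379.
Mean rate = 4057.1 mm / 12379 years ≈ 0.328 mm/yr.

0.328 mm/yr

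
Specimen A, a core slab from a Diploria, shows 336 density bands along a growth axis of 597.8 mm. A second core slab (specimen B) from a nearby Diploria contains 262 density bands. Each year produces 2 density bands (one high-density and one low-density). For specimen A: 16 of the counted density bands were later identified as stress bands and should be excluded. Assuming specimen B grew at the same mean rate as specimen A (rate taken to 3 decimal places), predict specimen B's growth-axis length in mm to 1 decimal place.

Specimen A: after corrections the count is 336 − 16 = 320 density bands.
Specimen A: dividing by 2 density bands per year: 320 / 2 = 160 years.
A: Mean rate = 597.8 mm / 160 years ≈ 3.736 mm per year.
Specimen B: 262 density bands at 2 per year is 262 / 2 = 131 years. Length of B = 3.736 × 131 = 489.4 mm.

489.4 mm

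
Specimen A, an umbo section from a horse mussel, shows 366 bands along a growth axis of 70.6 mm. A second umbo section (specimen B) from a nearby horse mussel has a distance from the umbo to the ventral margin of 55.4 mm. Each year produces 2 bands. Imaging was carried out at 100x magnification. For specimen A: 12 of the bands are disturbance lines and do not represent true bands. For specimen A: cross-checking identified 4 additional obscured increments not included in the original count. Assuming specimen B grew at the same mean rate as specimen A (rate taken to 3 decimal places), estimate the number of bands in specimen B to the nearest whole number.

Specimen A: after corrections the count is 366 − 12 + 4 = 358 bands.
Specimen A: dividing by 2 bands per year: 358 / 2 = 179 years.
A: Extension rate ≈ 70.6 / 179 = 0.394 mm/yr.
B spans 55.4 / 0.394 = 140.61 years; at 2 bands per year that is 140.61 × 2 ≈ 281 bands.

281 bands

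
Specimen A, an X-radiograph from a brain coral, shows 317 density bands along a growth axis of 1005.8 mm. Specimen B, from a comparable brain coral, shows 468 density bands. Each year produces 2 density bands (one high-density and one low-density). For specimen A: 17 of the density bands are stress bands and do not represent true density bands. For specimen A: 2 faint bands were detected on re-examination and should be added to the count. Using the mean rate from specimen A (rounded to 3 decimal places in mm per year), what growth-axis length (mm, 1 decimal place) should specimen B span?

1558.7 mm

Specimen A: adjusted count: 317 − 17 + 2 = 302 density bands.
Specimen A: 302 density bands at 2 per year is 302 / 2 = 151 years.
A: 1005.8 mm over 151 years gives 1005.8 / 151 ≈ 6.661 mm per year.
Specimen B: dividing by 2 density bands per year: 468 / 2 = 234 years. Length of B = 6.661 × 234 = 1558.7 mm.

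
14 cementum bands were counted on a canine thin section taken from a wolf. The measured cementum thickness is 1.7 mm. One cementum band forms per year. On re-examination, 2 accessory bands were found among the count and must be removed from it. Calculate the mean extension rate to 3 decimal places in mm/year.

0.142 mm/year

True cementum band count = 14 − 2 = 12.
Extension rate ≈ 1.7 / 12 = 0.142 mm/year.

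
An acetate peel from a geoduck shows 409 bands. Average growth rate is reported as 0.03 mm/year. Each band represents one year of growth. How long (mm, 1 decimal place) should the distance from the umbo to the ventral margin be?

409 years of growth are recorded.
Length ≈ 0.03 × 409 = 12.3 mm.

12.3 mm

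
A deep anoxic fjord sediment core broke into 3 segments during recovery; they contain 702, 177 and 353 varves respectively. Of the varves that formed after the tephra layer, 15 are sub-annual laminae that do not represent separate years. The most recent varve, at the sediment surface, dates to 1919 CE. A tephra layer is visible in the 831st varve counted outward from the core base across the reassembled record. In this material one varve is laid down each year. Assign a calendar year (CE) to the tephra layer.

1533 CE

Total varves = 702 + 177 + 353 = 1232.
The tephra layer sits at varve 831 from the core base, so 1232 − 831 = 401 varves formed after it.
401 − 15 false = 386 true varves after the tephra layer.
Counting back 386 years from 1919 CE places the tephra layer in 1919 − 386 = 1533 CE.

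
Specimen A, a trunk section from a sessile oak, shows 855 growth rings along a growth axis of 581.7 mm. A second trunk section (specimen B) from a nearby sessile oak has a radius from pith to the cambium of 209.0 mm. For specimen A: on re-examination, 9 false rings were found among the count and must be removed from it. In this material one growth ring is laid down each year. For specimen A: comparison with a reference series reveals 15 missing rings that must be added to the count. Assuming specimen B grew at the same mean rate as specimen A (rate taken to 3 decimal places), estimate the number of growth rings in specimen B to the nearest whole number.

Specimen A: after corrections the count is 855 − 9 + 15 = 861 growth rings.
A: 581.7 mm over 861 years gives 581.7 / 861 ≈ 0.676 mm/yr.
For B, 209.0 / 0.676 = 309.17 years ≈ 309 growth rings.

309 growth rings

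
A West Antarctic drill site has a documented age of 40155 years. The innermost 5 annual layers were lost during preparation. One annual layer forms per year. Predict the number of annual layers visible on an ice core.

One annual layer per year gives 40155 annual layers over 40155 years.
Subtracting the 5 annual layers not captured gives 40155 − 5 = 40150 annual layers in the record.

40150 annual layers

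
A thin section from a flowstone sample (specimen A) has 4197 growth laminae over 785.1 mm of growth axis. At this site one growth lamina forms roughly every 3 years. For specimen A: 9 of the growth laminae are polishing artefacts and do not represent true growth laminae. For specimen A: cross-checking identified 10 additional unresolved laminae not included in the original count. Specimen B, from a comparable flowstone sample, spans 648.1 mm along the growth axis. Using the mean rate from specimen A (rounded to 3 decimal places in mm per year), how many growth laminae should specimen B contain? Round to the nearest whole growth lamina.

Specimen A: true growth lamina count = 4197 − 9 + 10 = 4198.
Specimen A: at 3 years per growth lamina, 4198 × 3 = 12594 years.
A: Mean rate = 785.1 mm / 12594 years ≈ 0.062 mm per year.
Specimen B: 648.1 mm / 0.062 mm per year = 10453.23 years; at 3 years per growth lamina that is 10453.23 / 3 ≈ 3484 growth laminae.

3484 growth laminae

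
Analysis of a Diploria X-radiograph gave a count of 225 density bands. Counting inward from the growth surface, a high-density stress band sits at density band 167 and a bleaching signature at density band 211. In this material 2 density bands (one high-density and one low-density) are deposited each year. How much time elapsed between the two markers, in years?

Separation: 211 − 167 = 44 density bands.
With 2 density bands per year, 44 / 2 = 22 years.

22 years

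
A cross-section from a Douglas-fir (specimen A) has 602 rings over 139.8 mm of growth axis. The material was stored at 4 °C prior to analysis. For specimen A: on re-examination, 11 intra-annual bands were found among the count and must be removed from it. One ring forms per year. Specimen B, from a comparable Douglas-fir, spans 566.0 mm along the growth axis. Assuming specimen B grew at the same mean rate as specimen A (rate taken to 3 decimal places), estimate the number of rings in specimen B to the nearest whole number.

2388 rings

Specimen A: adjusted count: 602 − 11 = 591 rings.
A: Mean rate = 139.8 mm / 591 years ≈ 0.237 mm per year.
For B, 566.0 / 0.237 = 2388.19 years ≈ 2388 rings.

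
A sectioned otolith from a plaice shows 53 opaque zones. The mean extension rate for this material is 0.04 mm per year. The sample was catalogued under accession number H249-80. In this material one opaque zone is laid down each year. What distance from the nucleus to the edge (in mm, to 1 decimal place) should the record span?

2.1 mm

53 years of growth are recorded.
Length ≈ 0.04 × 53 = 2.1 mm.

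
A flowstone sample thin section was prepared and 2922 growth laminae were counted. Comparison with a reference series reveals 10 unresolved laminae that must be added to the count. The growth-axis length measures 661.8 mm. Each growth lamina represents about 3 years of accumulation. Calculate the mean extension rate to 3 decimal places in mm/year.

After corrections the count is 2922 + 10 = 2932 growth laminae.
At 3 years per growth lamina, 2932 × 3 = 8796 years.
Extension rate ≈ 661.8 / 8796 = 0.075 mm/year.

0.075 mm/year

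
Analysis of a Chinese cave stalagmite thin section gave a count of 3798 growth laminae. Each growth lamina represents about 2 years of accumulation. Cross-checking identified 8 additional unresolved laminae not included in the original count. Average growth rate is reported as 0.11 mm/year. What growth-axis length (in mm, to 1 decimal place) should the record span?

True growth lamina count = 3798 + 8 = 3806.
Multiplying by 2 years per growth lamina: 3806 × 2 = 7612 years.
7612 years at 0.11 mm/year gives 0.11 × 7612 = 837.3 mm.

837.3 mm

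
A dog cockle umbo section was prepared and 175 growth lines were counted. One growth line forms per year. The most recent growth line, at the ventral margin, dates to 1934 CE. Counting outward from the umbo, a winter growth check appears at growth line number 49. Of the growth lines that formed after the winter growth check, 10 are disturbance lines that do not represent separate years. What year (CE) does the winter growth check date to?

1818 CE

Between growth line 49 and the ventral margin there are 175 − 49 = 126 growth lines.
126 − 10 false = 116 true growth lines after the winter growth check.
The growth line at the ventral margin is 1934 CE, so the winter growth check dates to 1934 − 116 = 1818 CE.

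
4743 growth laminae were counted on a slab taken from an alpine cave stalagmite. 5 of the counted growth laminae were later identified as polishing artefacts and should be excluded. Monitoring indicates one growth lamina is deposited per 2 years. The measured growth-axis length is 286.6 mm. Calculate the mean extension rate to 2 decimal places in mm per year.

Correcting the raw count gives 4743 − 5 = 4738 true growth laminae.
At 2 years per growth lamina, 4738 × 2 = 9476 years.
286.6 mm over 9476 years gives 286.6 / 9476 ≈ 0.03 mm per year.

0.03 mm per year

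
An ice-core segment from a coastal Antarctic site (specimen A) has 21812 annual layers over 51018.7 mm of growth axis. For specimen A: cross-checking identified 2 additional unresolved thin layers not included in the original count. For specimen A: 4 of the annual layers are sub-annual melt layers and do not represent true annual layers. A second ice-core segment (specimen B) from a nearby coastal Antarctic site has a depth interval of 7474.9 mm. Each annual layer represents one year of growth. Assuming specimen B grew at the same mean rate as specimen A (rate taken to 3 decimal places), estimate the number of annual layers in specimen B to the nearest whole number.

Specimen A: adjusted count: 21812 − 4 + 2 = 21810 annual layers.
A: Mean rate = 51018.7 mm / 21810 years ≈ 2.339 mm per year.
Specimen B: 7474.9 mm / 2.339 mm per year = 3195.77 years ≈ 3196 annual layers.

3196 annual layers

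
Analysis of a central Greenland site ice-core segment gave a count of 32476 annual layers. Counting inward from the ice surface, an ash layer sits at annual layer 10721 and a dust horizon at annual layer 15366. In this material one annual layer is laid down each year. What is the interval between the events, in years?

Separation: 15366 − 10721 = 4645 annual layers.
At one annual layer per year, 4645 years elapsed between them.

4645 years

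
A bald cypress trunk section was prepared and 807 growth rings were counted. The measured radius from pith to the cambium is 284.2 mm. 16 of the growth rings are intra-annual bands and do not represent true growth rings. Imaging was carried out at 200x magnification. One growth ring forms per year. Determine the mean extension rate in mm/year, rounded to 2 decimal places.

Correcting the raw count gives 807 − 16 = 791 true growth rings.
Extension rate ≈ 284.2 / 791 = 0.36 mm/year.

0.36 mm/year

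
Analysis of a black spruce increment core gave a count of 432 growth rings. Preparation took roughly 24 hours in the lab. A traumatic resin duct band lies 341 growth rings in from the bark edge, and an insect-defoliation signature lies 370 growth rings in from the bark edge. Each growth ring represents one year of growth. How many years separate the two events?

29 years

Separation: 370 − 341 = 29 growth rings.
At one growth ring per year, 29 years elapsed between them.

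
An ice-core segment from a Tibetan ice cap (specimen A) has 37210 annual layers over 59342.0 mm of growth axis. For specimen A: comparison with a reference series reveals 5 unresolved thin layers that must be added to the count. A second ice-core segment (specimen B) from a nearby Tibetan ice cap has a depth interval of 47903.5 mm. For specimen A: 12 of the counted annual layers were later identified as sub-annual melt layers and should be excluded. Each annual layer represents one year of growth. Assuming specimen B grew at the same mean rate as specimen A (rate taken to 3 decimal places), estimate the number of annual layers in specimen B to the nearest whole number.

Specimen A: true annual layer count = 37210 − 12 + 5 = 37203.
A: Extension rate ≈ 59342.0 / 37203 = 1.595 mm per year.
B spans 47903.5 / 1.595 = 30033.54 years ≈ 30034 annual layers.

30034 annual layers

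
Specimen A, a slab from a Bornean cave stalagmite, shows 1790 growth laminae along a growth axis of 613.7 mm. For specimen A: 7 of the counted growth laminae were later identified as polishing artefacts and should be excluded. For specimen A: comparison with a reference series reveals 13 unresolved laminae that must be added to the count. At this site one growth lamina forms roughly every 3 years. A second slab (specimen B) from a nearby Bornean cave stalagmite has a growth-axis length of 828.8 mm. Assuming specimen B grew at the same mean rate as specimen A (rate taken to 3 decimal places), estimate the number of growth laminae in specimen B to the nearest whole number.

2423 growth laminae

Specimen A: true growth lamina count = 1790 − 7 + 13 = 1796.
Specimen A: at 3 years per growth lamina, 1796 × 3 = 5388 years.
A: Mean rate = 613.7 mm / 5388 years ≈ 0.114 mm/yr.
For B, 828.8 / 0.114 = 7270.18 years; at 3 years per growth lamina that is 7270.18 / 3 ≈ 2423 growth laminae.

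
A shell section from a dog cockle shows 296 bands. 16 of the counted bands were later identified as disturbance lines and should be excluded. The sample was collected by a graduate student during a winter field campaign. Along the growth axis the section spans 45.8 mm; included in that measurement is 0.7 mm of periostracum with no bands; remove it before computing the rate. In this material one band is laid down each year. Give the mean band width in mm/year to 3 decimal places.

0.161 mm/year

After corrections the count is 296 − 16 = 280 bands.
The growth record spans 45.8 − 0.7 = 45.1 mm.
Extension rate ≈ 45.1 / 280 = 0.161 mm/year.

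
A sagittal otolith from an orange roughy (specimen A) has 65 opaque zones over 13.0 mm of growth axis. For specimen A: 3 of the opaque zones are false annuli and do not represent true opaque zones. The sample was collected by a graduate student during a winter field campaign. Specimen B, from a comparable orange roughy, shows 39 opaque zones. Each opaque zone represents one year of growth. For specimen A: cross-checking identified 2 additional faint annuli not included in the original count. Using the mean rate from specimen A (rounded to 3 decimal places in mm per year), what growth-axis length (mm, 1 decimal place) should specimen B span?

Specimen A: correcting the raw count gives 65 − 3 + 2 = 64 true opaque zones.
A: Mean rate = 13.0 mm / 64 years ≈ 0.203 mm/year.
B's length ≈ 0.203 × 39 = 7.9 mm.

7.9 mm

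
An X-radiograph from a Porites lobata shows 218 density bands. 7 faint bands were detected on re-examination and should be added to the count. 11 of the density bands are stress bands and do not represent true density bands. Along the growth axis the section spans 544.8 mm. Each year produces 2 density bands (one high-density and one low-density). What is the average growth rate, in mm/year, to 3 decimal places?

5.092 mm/year

Adjusted count: 218 − 11 + 7 = 214 density bands.
214 density bands at 2 per year is 214 / 2 = 107 years.
544.8 mm over 107 years gives 544.8 / 107 ≈ 5.092 mm/year.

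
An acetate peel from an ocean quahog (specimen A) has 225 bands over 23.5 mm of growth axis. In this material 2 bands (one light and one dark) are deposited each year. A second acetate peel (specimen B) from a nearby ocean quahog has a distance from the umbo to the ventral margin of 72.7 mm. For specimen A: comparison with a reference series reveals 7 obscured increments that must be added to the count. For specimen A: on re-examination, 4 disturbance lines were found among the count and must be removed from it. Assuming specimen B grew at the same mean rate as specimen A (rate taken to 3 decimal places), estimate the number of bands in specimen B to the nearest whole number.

Specimen A: correcting the raw count gives 225 − 4 + 7 = 228 true bands.
Specimen A: dividing by 2 bands per year: 228 / 2 = 114 years.
A: 23.5 mm over 114 years gives 23.5 / 114 ≈ 0.206 mm/yr.
B spans 72.7 / 0.206 = 352.91 years; at 2 bands per year that is 352.91 × 2 ≈ 706 bands.

706 bands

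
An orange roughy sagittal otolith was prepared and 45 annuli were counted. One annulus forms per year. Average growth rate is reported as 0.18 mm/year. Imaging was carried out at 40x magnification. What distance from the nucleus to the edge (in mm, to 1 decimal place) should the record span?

8.1 mm

45 years of growth are recorded.
45 years at 0.18 mm/year gives 0.18 × 45 = 8.1 mm.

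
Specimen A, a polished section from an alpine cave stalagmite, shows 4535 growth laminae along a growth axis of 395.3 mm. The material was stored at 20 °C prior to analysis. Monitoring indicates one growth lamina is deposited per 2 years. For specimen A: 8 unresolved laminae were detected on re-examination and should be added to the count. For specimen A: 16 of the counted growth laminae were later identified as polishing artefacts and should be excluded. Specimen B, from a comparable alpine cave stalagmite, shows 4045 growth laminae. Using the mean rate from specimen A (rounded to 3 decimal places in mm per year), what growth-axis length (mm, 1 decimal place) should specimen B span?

356.0 mm

Specimen A: correcting the raw count gives 4535 − 16 + 8 = 4527 true growth laminae.
Specimen A: 4527 growth laminae at 2 years each span 4527 × 2 = 9054 years.
A: Mean rate = 395.3 mm / 9054 years ≈ 0.044 mm per year.
Specimen B: at 2 years per growth lamina, 4045 × 2 = 8090 years. B's length ≈ 0.044 × 8090 = 356.0 mm.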